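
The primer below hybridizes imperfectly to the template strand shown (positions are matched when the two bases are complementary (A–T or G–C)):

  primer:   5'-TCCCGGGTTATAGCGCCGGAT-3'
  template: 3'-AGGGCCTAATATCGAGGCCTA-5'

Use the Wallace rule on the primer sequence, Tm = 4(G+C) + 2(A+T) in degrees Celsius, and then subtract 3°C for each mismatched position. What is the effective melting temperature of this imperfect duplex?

Primer base counts: A=3, T=5, G=7, C=6 → A+T=8, G+C=13
Perfect-match Tm = 2(8) + 4(13) = 16 + 52 = 68°C
Mismatches (positions where the bases are not complementary): 2 (at positions 7, 15)
Effective Tm = 68 − 2×3 = 68 − 6 = 62°C

62°C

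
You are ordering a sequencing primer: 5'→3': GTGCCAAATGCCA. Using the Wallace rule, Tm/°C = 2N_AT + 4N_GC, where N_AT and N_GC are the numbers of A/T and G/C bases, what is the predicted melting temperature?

Counting bases: A=4, C=4, G=3, T=2
So N_AT = 6 and N_GC = 7.
Tm = 4·7 + 2·6 = 28 + 12 = 40°C

40°C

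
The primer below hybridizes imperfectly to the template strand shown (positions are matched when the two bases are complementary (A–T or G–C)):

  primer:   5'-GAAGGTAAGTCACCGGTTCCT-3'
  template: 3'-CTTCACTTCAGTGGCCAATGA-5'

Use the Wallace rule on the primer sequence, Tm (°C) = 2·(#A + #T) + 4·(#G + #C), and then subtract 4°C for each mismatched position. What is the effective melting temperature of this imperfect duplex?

Primer base counts: A=5, T=5, G=6, C=5 → A+T=10, G+C=11
Perfect-match Tm = 2(10) + 4(11) = 20 + 44 = 64°C
Mismatches (positions where the bases are not complementary): 3 (at positions 5, 6, 19)
Effective Tm = 64 − 3×4 = 64 − 12 = 52°C

52°C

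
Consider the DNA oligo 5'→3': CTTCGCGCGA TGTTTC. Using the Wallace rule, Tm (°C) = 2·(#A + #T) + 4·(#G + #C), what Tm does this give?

Base counts: T=6, A=1, G=4, C=5
AT pairs contribute 7, GC pairs contribute 9.
Tm = 4·9 + 2·7 = 36 + 14 = 50°C

50°C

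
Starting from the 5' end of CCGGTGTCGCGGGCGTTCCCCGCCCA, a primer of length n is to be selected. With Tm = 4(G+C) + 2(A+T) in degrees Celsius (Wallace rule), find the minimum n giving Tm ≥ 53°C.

n = 15

First 14 bases: CCGGTGTCGCGGGC → Tm = 52°C (< 53°C)
First 15 bases: CCGGTGTCGCGGGCG → Tm = 56°C (≥ 53°C)
Each additional base adds 2°C (A/T) or 4°C (G/C), so Tm is non-decreasing in n; n = 15 is the first length to reach 53°C.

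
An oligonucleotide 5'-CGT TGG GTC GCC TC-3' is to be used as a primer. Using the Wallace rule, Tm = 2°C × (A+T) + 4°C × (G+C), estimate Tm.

48°C

A=0, C=5, T=4, G=5
A+T = 4, G+C = 10
Tm = 4·10 + 2·4 = 40 + 8 = 48°C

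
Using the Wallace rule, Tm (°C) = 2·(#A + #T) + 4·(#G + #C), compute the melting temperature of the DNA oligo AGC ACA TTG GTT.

34°C

Base counts: T=4, C=2, G=3, A=3
AT pairs contribute 7, GC pairs contribute 5.
Tm = 4·5 + 2·7 = 20 + 14 = 34°C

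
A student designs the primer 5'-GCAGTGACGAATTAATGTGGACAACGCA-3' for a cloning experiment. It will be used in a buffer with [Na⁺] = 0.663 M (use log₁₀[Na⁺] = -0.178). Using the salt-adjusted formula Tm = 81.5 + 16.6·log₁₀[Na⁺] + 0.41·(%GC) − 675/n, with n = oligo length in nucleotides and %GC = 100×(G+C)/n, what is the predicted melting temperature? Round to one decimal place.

Length n = 28. Counting bases: T=5, G=8, A=10, C=5
G+C = 13, so %GC = 13/28 × 100 = 46.429%
Salt term: 16.6 × (-0.178) = -2.955
GC term: 0.41 × 46.429 = 19.036; length term: −675/28 = −24.107
Tm = 81.5 + (-2.955) + 19.036 − 24.107 = 73.474 → 73.5°C

73.5°C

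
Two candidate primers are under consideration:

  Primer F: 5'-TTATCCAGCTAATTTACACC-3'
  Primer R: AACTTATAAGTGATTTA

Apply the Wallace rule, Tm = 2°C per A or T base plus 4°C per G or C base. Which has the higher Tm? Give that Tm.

Primer F, 54°C

Primer F: A+T=13, G+C=7 → Tm = 2(13)+4(7) = 54°C
Primer R: A+T=14, G+C=3 → Tm = 2(14)+4(3) = 40°C
54°C vs 40°C → primer F is higher.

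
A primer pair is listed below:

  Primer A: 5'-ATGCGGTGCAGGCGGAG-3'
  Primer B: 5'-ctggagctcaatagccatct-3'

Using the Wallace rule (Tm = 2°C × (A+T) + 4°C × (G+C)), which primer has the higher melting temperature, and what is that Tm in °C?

Primer B, 60°C

Primer A: A+T=5, G+C=12 → Tm = 2(5)+4(12) = 58°C
Primer B: A+T=10, G+C=10 → Tm = 2(10)+4(10) = 60°C
58°C vs 60°C → primer B is higher.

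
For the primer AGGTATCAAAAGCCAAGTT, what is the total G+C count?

Counting bases: G=4, A=8, C=3, T=4
Total G or C: 4 + 3 = 7

7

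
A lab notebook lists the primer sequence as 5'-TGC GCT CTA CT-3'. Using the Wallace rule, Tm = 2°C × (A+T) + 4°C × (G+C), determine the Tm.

Base counts: C=4, T=4, G=2, A=1
AT pairs contribute 5, GC pairs contribute 6.
Tm = 2(5) + 4(6) = 10 + 24 = 34°C

34°C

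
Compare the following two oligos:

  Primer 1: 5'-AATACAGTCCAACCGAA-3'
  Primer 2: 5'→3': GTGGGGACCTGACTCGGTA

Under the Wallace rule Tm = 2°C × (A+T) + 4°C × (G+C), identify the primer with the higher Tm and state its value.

Primer 1: A+T=10, G+C=7 → Tm = 2(10)+4(7) = 48°C
Primer 2: A+T=7, G+C=12 → Tm = 2(7)+4(12) = 62°C
48°C vs 62°C → primer 2 is higher.

Primer 2, 62°C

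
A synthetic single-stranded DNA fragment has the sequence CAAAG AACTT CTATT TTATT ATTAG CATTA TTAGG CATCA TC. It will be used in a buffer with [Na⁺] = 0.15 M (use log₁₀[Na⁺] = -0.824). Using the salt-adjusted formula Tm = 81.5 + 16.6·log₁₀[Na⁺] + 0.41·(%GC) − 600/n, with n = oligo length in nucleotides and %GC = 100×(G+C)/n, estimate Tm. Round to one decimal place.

64.3°C

Length n = 42. Counting bases: A=14, T=17, C=7, G=4
G+C = 11, so %GC = 11/42 × 100 = 26.19%
Salt term: 16.6 × (-0.824) = -13.678
GC term: 0.41 × 26.19 = 10.738; length term: −600/42 = −14.286
Tm = 81.5 + (-13.678) + 10.738 − 14.286 = 64.274 → 64.3°C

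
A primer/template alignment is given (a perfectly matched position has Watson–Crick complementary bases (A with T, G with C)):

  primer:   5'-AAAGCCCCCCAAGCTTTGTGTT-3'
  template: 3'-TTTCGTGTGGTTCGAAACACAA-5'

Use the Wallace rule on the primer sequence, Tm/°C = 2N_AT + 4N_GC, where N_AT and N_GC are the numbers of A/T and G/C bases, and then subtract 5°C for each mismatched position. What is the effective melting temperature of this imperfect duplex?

56°C

Primer base counts: A=5, T=6, G=4, C=7 → A+T=11, G+C=11
Perfect-match Tm = 2(11) + 4(11) = 22 + 44 = 66°C
Mismatches (positions where the bases are not complementary): 2 (at positions 6, 8)
Effective Tm = 66 − 2×5 = 66 − 10 = 56°C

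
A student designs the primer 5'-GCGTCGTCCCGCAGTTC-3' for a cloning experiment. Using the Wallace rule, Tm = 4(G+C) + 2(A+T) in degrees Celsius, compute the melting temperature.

58°C

Scanning the sequence gives G=5, T=4, C=7, A=1.
A+T = 5, G+C = 12
Tm = 2(5) + 4(12) = 10 + 48 = 58°C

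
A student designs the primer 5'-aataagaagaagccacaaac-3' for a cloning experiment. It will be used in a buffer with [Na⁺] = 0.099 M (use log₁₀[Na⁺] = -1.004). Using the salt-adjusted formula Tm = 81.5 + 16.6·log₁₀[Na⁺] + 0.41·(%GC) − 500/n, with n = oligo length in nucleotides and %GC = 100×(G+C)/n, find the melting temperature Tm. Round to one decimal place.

Length n = 20. Scanning the sequence gives C=4, T=1, A=12, G=3.
G+C = 7, so %GC = 7/20 × 100 = 35%
Salt term: 16.6 × (-1.004) = -16.666
GC term: 0.41 × 35 = 14.35; length term: −500/20 = −25
Tm = 81.5 + (-16.666) + 14.35 − 25 = 54.184 → 54.2°C

54.2°C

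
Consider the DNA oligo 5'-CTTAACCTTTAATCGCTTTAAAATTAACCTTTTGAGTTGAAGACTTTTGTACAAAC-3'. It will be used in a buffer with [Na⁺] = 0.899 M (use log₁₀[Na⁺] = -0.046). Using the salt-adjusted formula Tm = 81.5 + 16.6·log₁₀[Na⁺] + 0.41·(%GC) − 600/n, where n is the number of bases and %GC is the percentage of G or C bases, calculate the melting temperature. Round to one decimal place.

Length n = 56. A=18, G=6, C=10, T=22
G+C = 16, so %GC = 16/56 × 100 = 28.571%
Salt term: 16.6 × (-0.046) = -0.764
GC term: 0.41 × 28.571 = 11.714; length term: −600/56 = −10.714
Tm = 81.5 + (-0.764) + 11.714 − 10.714 = 81.736 → 81.7°C

81.7°C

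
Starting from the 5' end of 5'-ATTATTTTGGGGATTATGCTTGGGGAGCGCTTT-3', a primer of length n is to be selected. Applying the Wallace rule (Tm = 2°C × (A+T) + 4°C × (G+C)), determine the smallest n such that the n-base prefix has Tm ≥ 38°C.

n = 15

First 14 bases: ATTATTTTGGGGAT → Tm = 36°C (< 38°C)
First 15 bases: ATTATTTTGGGGATT → Tm = 38°C (≥ 38°C)
Since every base adds ≥2°C, Tm only increases with n, so the threshold is first crossed at n = 15.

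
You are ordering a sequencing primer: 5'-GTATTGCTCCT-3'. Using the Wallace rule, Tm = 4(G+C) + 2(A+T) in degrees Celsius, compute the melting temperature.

32°C

Base counts: C=3, T=5, A=1, G=2
A+T = 6, G+C = 5
Tm = 2(6) + 4(5) = 12 + 20 = 32°C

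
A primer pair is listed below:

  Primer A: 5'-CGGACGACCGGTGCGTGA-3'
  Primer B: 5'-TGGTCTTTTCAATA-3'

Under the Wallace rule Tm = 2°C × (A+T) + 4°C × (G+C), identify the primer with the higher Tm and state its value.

Primer A, 62°C

Primer A: A+T=5, G+C=13 → Tm = 2(5)+4(13) = 62°C
Primer B: A+T=10, G+C=4 → Tm = 2(10)+4(4) = 36°C
62°C vs 36°C → primer A is higher.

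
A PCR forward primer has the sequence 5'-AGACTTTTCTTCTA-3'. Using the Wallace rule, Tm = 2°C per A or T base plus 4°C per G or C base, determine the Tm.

36°C

Scanning the sequence gives T=7, C=3, A=3, G=1.
So N_AT = 10 and N_GC = 4.
Tm = 4·4 + 2·10 = 16 + 20 = 36°C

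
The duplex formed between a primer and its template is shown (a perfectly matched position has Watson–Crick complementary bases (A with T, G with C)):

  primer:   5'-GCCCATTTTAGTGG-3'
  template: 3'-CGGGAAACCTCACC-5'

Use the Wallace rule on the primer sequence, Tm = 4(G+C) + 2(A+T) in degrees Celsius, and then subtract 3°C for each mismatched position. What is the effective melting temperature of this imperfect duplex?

Primer base counts: A=2, T=5, G=4, C=3 → A+T=7, G+C=7
Perfect-match Tm = 2(7) + 4(7) = 14 + 28 = 42°C
Mismatches (positions where the bases are not complementary): 3 (at positions 5, 8, 9)
Effective Tm = 42 − 3×3 = 42 − 9 = 33°C

33°C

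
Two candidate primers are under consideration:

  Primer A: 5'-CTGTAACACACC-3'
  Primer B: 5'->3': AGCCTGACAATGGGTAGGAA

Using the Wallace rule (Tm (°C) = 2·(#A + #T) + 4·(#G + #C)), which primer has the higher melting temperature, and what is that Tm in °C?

Primer B, 60°C

Primer A: A+T=6, G+C=6 → Tm = 2(6)+4(6) = 36°C
Primer B: A+T=10, G+C=10 → Tm = 2(10)+4(10) = 60°C
36°C vs 60°C → primer B is higher.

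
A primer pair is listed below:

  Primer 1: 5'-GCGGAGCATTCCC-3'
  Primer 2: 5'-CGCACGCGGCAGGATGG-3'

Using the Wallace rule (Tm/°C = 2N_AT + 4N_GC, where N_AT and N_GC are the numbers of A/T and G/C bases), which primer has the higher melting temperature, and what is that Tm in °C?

Primer 1: A+T=4, G+C=9 → Tm = 2(4)+4(9) = 44°C
Primer 2: A+T=4, G+C=13 → Tm = 2(4)+4(13) = 60°C
44°C vs 60°C → primer 2 is higher.

Primer 2, 60°C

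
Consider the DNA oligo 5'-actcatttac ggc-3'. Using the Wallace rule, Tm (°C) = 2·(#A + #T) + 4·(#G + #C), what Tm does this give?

38°C

C=4, G=2, A=3, T=4
AT pairs contribute 7, GC pairs contribute 6.
Tm = 2×7 + 4×6 = 38°C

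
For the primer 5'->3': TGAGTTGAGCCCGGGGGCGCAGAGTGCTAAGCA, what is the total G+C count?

Base counts: T=5, G=14, A=7, C=7
G+C = 14 + 7 = 21

21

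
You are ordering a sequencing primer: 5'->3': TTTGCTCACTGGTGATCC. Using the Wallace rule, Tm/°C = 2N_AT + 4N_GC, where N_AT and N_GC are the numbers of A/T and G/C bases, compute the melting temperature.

Scanning the sequence gives C=5, A=2, T=7, G=4.
So N_AT = 9 and N_GC = 9.
Tm = 2(9) + 4(9) = 18 + 36 = 54°C

54°C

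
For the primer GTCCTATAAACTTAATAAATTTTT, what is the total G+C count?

Counting bases: T=11, A=9, C=3, G=1
Total G or C: 1 + 3 = 4

4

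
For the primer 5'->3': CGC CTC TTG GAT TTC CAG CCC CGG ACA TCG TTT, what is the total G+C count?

G=7, C=12, T=10, A=4
Total G or C: 7 + 12 = 19

19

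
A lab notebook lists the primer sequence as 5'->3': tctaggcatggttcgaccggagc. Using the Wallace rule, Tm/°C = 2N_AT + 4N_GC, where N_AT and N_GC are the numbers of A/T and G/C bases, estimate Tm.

74°C

G=8, A=4, T=5, C=6
AT pairs contribute 9, GC pairs contribute 14.
Tm = 4·14 + 2·9 = 56 + 18 = 74°C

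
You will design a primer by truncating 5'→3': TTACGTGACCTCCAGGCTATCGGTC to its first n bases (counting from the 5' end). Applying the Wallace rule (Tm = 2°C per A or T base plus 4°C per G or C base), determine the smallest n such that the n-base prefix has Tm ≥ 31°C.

First 10 bases: TTACGTGACC → Tm = 30°C (< 31°C)
First 11 bases: TTACGTGACCT → Tm = 32°C (≥ 31°C)
Since every base adds ≥2°C, Tm only increases with n, so the threshold is first crossed at n = 11.

n = 11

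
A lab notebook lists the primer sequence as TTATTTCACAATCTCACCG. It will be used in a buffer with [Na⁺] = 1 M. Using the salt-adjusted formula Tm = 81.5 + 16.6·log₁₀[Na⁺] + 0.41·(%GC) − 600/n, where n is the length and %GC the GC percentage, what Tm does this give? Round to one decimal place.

65.0°C

Length n = 19. C=6, A=5, G=1, T=7
G+C = 7, so %GC = 7/19 × 100 = 36.842%
Salt term: 16.6 × (0) = 0
GC term: 0.41 × 36.842 = 15.105; length term: −600/19 = −31.579
Tm = 81.5 + (0) + 15.105 − 31.579 = 65.026 → 65.0°C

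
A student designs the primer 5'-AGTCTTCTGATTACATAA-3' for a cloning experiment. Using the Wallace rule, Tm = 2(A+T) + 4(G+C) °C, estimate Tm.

A=6, T=7, C=3, G=2
So N_AT = 13 and N_GC = 5.
Tm = 2×13 + 4×5 = 46°C

46°C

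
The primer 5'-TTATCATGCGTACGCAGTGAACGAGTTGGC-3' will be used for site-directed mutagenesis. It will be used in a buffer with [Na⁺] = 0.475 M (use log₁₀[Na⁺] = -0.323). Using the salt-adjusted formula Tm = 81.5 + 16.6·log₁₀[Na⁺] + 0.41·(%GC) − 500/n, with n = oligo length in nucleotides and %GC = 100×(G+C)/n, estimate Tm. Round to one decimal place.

80.0°C

Length n = 30. Base counts: C=6, A=7, T=8, G=9
G+C = 15, so %GC = 15/30 × 100 = 50%
Salt term: 16.6 × (-0.323) = -5.362
GC term: 0.41 × 50 = 20.5; length term: −500/30 = −16.667
Tm = 81.5 + (-5.362) + 20.5 − 16.667 = 79.971 → 80.0°C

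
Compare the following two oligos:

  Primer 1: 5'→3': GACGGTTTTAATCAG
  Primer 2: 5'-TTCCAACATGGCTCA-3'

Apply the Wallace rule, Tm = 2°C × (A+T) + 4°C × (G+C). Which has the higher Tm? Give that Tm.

Primer 1: A+T=9, G+C=6 → Tm = 2(9)+4(6) = 42°C
Primer 2: A+T=8, G+C=7 → Tm = 2(8)+4(7) = 44°C
42°C vs 44°C → primer 2 is higher.

Primer 2, 44°C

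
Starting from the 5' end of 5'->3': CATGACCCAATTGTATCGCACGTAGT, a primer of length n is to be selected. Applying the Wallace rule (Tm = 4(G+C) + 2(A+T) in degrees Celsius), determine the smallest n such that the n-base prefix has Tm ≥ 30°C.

n = 10

First 9 bases: CATGACCCA → Tm = 28°C (< 30°C)
First 10 bases: CATGACCCAA → Tm = 30°C (≥ 30°C)
Since every base adds ≥2°C, Tm only increases with n, so the threshold is first crossed at n = 10.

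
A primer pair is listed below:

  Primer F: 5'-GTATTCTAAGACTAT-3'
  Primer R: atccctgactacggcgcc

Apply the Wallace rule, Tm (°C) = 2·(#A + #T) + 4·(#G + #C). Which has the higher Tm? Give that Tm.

Primer F: A+T=11, G+C=4 → Tm = 2(11)+4(4) = 38°C
Primer R: A+T=6, G+C=12 → Tm = 2(6)+4(12) = 60°C
38°C vs 60°C → primer R is higher.

Primer R, 60°C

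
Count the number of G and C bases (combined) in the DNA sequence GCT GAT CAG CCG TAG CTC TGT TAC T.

13

G=6, T=8, A=4, C=7
G+C = 6 + 7 = 13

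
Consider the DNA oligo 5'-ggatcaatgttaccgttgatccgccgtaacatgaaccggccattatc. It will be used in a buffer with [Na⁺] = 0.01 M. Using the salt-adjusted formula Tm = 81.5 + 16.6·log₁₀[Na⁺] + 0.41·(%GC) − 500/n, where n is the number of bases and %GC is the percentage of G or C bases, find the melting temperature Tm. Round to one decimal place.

57.7°C

Length n = 47. Counting bases: A=12, C=13, G=10, T=12
G+C = 23, so %GC = 23/47 × 100 = 48.936%
Salt term: 16.6 × (-2) = -33.2
GC term: 0.41 × 48.936 = 20.064; length term: −500/47 = −10.638
Tm = 81.5 + (-33.2) + 20.064 − 10.638 = 57.726 → 57.7°C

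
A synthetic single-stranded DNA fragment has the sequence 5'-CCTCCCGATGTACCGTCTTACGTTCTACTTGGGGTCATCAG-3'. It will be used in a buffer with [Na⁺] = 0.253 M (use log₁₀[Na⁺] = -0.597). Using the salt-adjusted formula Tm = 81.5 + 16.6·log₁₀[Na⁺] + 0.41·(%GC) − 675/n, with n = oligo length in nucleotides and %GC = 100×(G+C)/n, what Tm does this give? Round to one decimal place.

77.1°C

Length n = 41. Base counts: A=6, G=9, T=13, C=13
G+C = 22, so %GC = 22/41 × 100 = 53.659%
Salt term: 16.6 × (-0.597) = -9.91
GC term: 0.41 × 53.659 = 22; length term: −675/41 = −16.463
Tm = 81.5 + (-9.91) + 22 − 16.463 = 77.127 → 77.1°C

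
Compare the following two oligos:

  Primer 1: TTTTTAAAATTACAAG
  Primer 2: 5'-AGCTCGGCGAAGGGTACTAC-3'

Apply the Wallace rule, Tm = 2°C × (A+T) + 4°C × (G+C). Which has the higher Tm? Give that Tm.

Primer 2, 64°C

Primer 1: A+T=14, G+C=2 → Tm = 2(14)+4(2) = 36°C
Primer 2: A+T=8, G+C=12 → Tm = 2(8)+4(12) = 64°C
36°C vs 64°C → primer 2 is higher.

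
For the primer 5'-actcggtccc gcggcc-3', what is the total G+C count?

13

A=1, C=8, T=2, G=5
Total G or C: 5 + 8 = 13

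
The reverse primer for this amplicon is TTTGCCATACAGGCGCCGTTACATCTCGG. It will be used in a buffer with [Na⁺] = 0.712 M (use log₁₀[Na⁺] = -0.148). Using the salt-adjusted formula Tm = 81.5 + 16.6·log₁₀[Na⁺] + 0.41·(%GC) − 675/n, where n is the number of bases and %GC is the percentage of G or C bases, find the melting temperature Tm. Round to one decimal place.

Length n = 29. Counting bases: A=5, T=8, C=9, G=7
G+C = 16, so %GC = 16/29 × 100 = 55.172%
Salt term: 16.6 × (-0.148) = -2.457
GC term: 0.41 × 55.172 = 22.621; length term: −675/29 = −23.276
Tm = 81.5 + (-2.457) + 22.621 − 23.276 = 78.388 → 78.4°C

78.4°C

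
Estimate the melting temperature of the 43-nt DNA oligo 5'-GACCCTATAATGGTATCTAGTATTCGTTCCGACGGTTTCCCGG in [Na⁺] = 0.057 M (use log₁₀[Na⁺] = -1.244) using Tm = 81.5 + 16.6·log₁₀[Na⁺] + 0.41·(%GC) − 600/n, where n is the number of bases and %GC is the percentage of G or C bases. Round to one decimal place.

Length n = 43. G=10, C=11, A=8, T=14
G+C = 21, so %GC = 21/43 × 100 = 48.837%
Salt term: 16.6 × (-1.244) = -20.65
GC term: 0.41 × 48.837 = 20.023; length term: −600/43 = −13.953
Tm = 81.5 + (-20.65) + 20.023 − 13.953 = 66.92 → 66.9°C

66.9°C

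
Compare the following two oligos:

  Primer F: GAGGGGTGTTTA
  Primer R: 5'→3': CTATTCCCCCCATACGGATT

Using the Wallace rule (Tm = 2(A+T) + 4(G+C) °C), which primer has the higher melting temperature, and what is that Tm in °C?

Primer F: A+T=6, G+C=6 → Tm = 2(6)+4(6) = 36°C
Primer R: A+T=10, G+C=10 → Tm = 2(10)+4(10) = 60°C
36°C vs 60°C → primer R is higher.

Primer R, 60°C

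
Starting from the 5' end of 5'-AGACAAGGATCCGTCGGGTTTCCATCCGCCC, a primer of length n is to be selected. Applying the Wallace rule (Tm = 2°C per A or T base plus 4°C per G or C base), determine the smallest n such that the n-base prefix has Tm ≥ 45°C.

First 14 bases: AGACAAGGATCCGT → Tm = 42°C (< 45°C)
First 15 bases: AGACAAGGATCCGTC → Tm = 46°C (≥ 45°C)
Since every base adds ≥2°C, Tm only increases with n, so the threshold is first crossed at n = 15.

n = 15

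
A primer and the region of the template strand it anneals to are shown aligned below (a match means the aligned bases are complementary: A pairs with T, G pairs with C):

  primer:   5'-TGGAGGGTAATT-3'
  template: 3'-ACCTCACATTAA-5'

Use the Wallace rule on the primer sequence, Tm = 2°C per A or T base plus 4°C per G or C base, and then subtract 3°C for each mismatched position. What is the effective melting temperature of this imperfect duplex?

31°C

Primer base counts: A=3, T=4, G=5, C=0 → A+T=7, G+C=5
Perfect-match Tm = 2(7) + 4(5) = 14 + 20 = 34°C
Mismatches (positions where the bases are not complementary): 1 (at position 6)
Effective Tm = 34 − 1×3 = 34 − 3 = 31°C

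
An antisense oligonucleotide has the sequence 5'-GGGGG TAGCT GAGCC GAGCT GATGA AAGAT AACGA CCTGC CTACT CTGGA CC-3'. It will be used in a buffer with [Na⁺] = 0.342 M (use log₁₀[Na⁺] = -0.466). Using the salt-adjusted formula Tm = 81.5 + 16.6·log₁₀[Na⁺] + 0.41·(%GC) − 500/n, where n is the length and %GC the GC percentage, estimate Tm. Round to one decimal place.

87.8°C

Length n = 52. G=17, C=13, T=9, A=13
G+C = 30, so %GC = 30/52 × 100 = 57.692%
Salt term: 16.6 × (-0.466) = -7.736
GC term: 0.41 × 57.692 = 23.654; length term: −500/52 = −9.615
Tm = 81.5 + (-7.736) + 23.654 − 9.615 = 87.803 → 87.8°C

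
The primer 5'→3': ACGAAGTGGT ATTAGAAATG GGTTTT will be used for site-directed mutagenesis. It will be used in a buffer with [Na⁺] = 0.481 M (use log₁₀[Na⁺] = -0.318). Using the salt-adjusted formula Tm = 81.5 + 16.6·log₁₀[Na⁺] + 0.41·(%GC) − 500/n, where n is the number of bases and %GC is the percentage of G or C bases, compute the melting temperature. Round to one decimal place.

71.2°C

Length n = 26. Scanning the sequence gives T=9, C=1, G=8, A=8.
G+C = 9, so %GC = 9/26 × 100 = 34.615%
Salt term: 16.6 × (-0.318) = -5.279
GC term: 0.41 × 34.615 = 14.192; length term: −500/26 = −19.231
Tm = 81.5 + (-5.279) + 14.192 − 19.231 = 71.182 → 71.2°C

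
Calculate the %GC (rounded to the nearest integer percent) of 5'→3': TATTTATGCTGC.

33%

G=2, C=2, A=2, T=6
G+C = 2 + 2 = 4 out of 12 bases
%GC = 4/12 × 100 = 33.33% ≈ 33%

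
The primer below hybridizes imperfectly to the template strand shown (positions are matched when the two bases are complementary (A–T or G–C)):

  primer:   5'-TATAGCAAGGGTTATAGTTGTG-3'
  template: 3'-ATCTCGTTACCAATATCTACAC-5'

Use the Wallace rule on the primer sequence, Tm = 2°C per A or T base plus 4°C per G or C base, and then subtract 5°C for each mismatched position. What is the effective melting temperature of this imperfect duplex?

45°C

Primer base counts: A=6, T=8, G=7, C=1 → A+T=14, G+C=8
Perfect-match Tm = 2(14) + 4(8) = 28 + 32 = 60°C
Mismatches (positions where the bases are not complementary): 3 (at positions 3, 9, 18)
Effective Tm = 60 − 3×5 = 60 − 15 = 45°C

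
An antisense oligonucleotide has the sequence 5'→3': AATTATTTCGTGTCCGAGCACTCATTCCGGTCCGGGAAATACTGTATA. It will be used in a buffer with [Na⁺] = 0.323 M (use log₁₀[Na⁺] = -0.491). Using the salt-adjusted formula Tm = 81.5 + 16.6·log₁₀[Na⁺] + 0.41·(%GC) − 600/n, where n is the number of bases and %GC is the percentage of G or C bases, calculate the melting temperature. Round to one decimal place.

Length n = 48. Scanning the sequence gives A=12, G=10, T=15, C=11.
G+C = 21, so %GC = 21/48 × 100 = 43.75%
Salt term: 16.6 × (-0.491) = -8.151
GC term: 0.41 × 43.75 = 17.938; length term: −600/48 = −12.5
Tm = 81.5 + (-8.151) + 17.938 − 12.5 = 78.787 → 78.8°C

78.8°C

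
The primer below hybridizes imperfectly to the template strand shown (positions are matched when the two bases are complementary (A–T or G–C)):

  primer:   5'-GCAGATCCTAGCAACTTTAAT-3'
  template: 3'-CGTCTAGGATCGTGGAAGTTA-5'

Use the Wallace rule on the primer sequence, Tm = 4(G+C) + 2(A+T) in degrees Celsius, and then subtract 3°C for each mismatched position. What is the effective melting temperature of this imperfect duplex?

52°C

Primer base counts: A=7, T=6, G=3, C=5 → A+T=13, G+C=8
Perfect-match Tm = 2(13) + 4(8) = 26 + 32 = 58°C
Mismatches (positions where the bases are not complementary): 2 (at positions 14, 18)
Effective Tm = 58 − 2×3 = 58 − 6 = 52°C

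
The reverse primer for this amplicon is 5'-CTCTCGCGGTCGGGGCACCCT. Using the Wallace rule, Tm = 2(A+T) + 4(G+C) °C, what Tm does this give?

Scanning the sequence gives G=7, T=4, C=9, A=1.
A+T = 5, G+C = 16
Tm = 2×5 + 4×16 = 74°C

74°C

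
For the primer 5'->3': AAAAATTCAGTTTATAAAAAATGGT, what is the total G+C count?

4

Scanning the sequence gives C=1, T=8, A=13, G=3.
Total G or C: 3 + 1 = 4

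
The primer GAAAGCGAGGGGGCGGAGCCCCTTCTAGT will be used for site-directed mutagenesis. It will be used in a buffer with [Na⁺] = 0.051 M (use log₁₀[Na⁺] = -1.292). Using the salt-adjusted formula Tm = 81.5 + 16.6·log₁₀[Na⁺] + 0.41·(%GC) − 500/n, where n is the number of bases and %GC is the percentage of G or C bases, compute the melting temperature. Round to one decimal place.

Length n = 29. Base counts: T=4, G=12, A=6, C=7
G+C = 19, so %GC = 19/29 × 100 = 65.517%
Salt term: 16.6 × (-1.292) = -21.447
GC term: 0.41 × 65.517 = 26.862; length term: −500/29 = −17.241
Tm = 81.5 + (-21.447) + 26.862 − 17.241 = 69.674 → 69.7°C

69.7°C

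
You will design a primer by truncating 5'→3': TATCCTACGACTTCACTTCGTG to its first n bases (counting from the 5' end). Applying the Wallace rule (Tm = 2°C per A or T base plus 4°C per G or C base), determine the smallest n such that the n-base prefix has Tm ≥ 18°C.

n = 7

First 6 bases: TATCCT → Tm = 16°C (< 18°C)
First 7 bases: TATCCTA → Tm = 18°C (≥ 18°C)
Since every base adds ≥2°C, Tm only increases with n, so the threshold is first crossed at n = 7.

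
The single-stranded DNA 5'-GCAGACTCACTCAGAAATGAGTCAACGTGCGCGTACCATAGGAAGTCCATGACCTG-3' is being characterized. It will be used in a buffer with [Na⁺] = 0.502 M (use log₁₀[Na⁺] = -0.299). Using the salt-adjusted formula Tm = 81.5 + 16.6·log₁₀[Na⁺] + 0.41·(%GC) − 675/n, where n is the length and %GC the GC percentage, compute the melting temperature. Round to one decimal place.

Length n = 56. Scanning the sequence gives T=10, A=17, C=15, G=14.
G+C = 29, so %GC = 29/56 × 100 = 51.786%
Salt term: 16.6 × (-0.299) = -4.963
GC term: 0.41 × 51.786 = 21.232; length term: −675/56 = −12.054
Tm = 81.5 + (-4.963) + 21.232 − 12.054 = 85.715 → 85.7°C

85.7°C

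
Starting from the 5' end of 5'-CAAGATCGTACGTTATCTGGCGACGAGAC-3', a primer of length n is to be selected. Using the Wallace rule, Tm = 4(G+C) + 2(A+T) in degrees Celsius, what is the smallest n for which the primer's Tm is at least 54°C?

First 18 bases: CAAGATCGTACGTTATCT → Tm = 50°C (< 54°C)
First 19 bases: CAAGATCGTACGTTATCTG → Tm = 54°C (≥ 54°C)
Since every base adds ≥2°C, Tm only increases with n, so the threshold is first crossed at n = 19.

n = 19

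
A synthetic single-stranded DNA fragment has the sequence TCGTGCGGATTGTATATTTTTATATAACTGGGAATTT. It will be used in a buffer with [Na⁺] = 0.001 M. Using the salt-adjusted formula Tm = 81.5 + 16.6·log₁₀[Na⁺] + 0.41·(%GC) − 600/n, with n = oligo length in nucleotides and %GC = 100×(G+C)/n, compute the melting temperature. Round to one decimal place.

27.7°C

Length n = 37. G=8, A=9, T=17, C=3
G+C = 11, so %GC = 11/37 × 100 = 29.73%
Salt term: 16.6 × (-3) = -49.8
GC term: 0.41 × 29.73 = 12.189; length term: −600/37 = −16.216
Tm = 81.5 + (-49.8) + 12.189 − 16.216 = 27.673 → 27.7°C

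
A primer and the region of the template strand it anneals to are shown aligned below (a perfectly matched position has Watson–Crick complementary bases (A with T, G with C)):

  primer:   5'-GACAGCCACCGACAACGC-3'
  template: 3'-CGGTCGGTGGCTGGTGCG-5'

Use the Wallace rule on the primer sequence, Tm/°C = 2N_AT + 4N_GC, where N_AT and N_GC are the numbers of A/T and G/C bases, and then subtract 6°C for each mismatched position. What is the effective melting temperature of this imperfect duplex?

48°C

Primer base counts: A=6, T=0, G=4, C=8 → A+T=6, G+C=12
Perfect-match Tm = 2(6) + 4(12) = 12 + 48 = 60°C
Mismatches (positions where the bases are not complementary): 2 (at positions 2, 14)
Effective Tm = 60 − 2×6 = 60 − 12 = 48°C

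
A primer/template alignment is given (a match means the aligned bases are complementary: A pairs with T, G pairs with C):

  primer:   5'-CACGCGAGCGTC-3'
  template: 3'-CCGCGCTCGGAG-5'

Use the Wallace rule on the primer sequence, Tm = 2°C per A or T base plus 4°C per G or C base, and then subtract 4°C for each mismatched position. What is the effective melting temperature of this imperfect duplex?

30°C

Primer base counts: A=2, T=1, G=4, C=5 → A+T=3, G+C=9
Perfect-match Tm = 2(3) + 4(9) = 6 + 36 = 42°C
Mismatches (positions where the bases are not complementary): 3 (at positions 1, 2, 10)
Effective Tm = 42 − 3×4 = 42 − 12 = 30°C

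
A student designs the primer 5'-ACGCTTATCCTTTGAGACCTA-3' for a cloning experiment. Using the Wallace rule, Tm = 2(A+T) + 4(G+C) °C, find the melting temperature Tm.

60°C

Base counts: G=3, T=7, C=6, A=5
So N_AT = 12 and N_GC = 9.
Tm = 4·9 + 2·12 = 36 + 24 = 60°C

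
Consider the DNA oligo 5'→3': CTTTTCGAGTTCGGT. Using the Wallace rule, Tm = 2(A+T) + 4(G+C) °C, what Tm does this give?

44°C

Base counts: C=3, T=7, A=1, G=4
So N_AT = 8 and N_GC = 7.
Tm = 2×8 + 4×7 = 44°C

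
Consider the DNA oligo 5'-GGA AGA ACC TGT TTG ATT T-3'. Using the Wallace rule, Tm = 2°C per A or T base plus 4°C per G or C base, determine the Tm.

Counting bases: C=2, G=5, A=5, T=7
AT pairs contribute 12, GC pairs contribute 7.
Tm = 2×12 + 4×7 = 52°C

52°C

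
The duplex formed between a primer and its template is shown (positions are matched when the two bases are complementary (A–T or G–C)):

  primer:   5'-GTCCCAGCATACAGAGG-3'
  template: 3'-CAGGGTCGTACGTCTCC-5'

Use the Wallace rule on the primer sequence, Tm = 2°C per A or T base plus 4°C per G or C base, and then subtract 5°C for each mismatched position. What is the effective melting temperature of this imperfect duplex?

Primer base counts: A=5, T=2, G=5, C=5 → A+T=7, G+C=10
Perfect-match Tm = 2(7) + 4(10) = 14 + 40 = 54°C
Mismatches (positions where the bases are not complementary): 1 (at position 11)
Effective Tm = 54 − 1×5 = 54 − 5 = 49°C

49°C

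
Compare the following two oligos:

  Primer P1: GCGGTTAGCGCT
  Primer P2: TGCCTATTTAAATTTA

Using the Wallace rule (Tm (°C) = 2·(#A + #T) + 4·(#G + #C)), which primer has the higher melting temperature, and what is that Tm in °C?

Primer P1, 40°C

Primer P1: A+T=4, G+C=8 → Tm = 2(4)+4(8) = 40°C
Primer P2: A+T=13, G+C=3 → Tm = 2(13)+4(3) = 38°C
40°C vs 38°C → primer P1 is higher.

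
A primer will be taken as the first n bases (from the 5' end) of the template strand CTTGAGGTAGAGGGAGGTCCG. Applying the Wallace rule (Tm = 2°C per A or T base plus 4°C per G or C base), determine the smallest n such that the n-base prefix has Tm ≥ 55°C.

n = 18

First 17 bases: CTTGAGGTAGAGGGAGG → Tm = 54°C (< 55°C)
First 18 bases: CTTGAGGTAGAGGGAGGT → Tm = 56°C (≥ 55°C)
Since every base adds ≥2°C, Tm only increases with n, so the threshold is first crossed at n = 18.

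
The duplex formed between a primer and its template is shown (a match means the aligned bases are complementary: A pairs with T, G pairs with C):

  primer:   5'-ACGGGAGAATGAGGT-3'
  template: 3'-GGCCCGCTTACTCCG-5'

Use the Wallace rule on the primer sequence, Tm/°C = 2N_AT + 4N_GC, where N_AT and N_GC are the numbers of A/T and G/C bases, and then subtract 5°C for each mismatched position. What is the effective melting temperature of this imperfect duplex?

31°C

Primer base counts: A=5, T=2, G=7, C=1 → A+T=7, G+C=8
Perfect-match Tm = 2(7) + 4(8) = 14 + 32 = 46°C
Mismatches (positions where the bases are not complementary): 3 (at positions 1, 6, 15)
Effective Tm = 46 − 3×5 = 46 − 15 = 31°C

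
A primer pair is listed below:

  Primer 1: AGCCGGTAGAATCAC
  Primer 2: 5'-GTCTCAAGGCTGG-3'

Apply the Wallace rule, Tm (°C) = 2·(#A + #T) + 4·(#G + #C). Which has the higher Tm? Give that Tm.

Primer 1, 46°C

Primer 1: A+T=7, G+C=8 → Tm = 2(7)+4(8) = 46°C
Primer 2: A+T=5, G+C=8 → Tm = 2(5)+4(8) = 42°C
46°C vs 42°C → primer 1 is higher.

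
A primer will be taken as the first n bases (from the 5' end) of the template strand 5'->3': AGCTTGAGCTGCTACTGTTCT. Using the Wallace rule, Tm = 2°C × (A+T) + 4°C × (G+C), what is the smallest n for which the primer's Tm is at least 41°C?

First 13 bases: AGCTTGAGCTGCT → Tm = 40°C (< 41°C)
First 14 bases: AGCTTGAGCTGCTA → Tm = 42°C (≥ 41°C)
Each additional base adds 2°C (A/T) or 4°C (G/C), so Tm is non-decreasing in n; n = 14 is the first length to reach 41°C.

n = 14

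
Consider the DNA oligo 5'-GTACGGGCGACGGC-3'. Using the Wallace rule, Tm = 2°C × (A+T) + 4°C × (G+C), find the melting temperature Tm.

50°C

Scanning the sequence gives G=7, A=2, T=1, C=4.
A+T = 3, G+C = 11
Tm = 2×3 + 4×11 = 50°C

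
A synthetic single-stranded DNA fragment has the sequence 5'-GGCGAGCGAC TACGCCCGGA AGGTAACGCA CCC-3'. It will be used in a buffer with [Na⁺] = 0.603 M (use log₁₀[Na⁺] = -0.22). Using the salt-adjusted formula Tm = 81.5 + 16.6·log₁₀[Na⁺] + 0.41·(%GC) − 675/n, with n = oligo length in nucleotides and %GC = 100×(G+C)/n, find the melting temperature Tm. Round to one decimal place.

86.0°C

Length n = 33. Counting bases: A=8, T=2, C=12, G=11
G+C = 23, so %GC = 23/33 × 100 = 69.697%
Salt term: 16.6 × (-0.22) = -3.652
GC term: 0.41 × 69.697 = 28.576; length term: −675/33 = −20.455
Tm = 81.5 + (-3.652) + 28.576 − 20.455 = 85.969 → 86.0°C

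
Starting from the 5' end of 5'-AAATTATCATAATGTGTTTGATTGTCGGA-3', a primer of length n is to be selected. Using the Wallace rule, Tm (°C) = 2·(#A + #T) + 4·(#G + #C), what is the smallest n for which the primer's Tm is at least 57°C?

First 23 bases: AAATTATCATAATGTGTTTGATT → Tm = 54°C (< 57°C)
First 24 bases: AAATTATCATAATGTGTTTGATTG → Tm = 58°C (≥ 57°C)
Each additional base adds 2°C (A/T) or 4°C (G/C), so Tm is non-decreasing in n; n = 24 is the first length to reach 57°C.

n = 24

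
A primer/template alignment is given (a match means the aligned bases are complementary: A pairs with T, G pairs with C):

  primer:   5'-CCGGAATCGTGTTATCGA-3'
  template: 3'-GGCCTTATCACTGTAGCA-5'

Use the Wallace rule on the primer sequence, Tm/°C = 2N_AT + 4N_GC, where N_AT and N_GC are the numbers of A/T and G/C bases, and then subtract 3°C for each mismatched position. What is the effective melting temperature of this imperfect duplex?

42°C

Primer base counts: A=4, T=5, G=5, C=4 → A+T=9, G+C=9
Perfect-match Tm = 2(9) + 4(9) = 18 + 36 = 54°C
Mismatches (positions where the bases are not complementary): 4 (at positions 8, 12, 13, 18)
Effective Tm = 54 − 4×3 = 54 − 12 = 42°C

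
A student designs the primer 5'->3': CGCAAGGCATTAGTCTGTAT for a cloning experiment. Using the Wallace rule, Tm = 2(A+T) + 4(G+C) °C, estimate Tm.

58°C

Counting bases: T=6, C=4, G=5, A=5
A+T = 11, G+C = 9
Tm = 2×11 + 4×9 = 58°C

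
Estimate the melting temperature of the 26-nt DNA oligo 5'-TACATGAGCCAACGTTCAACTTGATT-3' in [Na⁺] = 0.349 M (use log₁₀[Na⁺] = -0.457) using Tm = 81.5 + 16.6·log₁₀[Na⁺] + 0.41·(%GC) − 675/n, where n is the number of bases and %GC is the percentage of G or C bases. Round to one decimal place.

63.7°C

Length n = 26. C=6, T=8, G=4, A=8
G+C = 10, so %GC = 10/26 × 100 = 38.462%
Salt term: 16.6 × (-0.457) = -7.586
GC term: 0.41 × 38.462 = 15.769; length term: −675/26 = −25.962
Tm = 81.5 + (-7.586) + 15.769 − 25.962 = 63.721 → 63.7°C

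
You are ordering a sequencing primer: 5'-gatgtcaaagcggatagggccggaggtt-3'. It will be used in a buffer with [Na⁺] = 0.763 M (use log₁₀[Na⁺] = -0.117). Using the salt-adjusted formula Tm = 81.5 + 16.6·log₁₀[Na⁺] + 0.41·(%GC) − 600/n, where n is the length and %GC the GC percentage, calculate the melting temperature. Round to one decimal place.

Length n = 28. G=12, C=4, A=7, T=5
G+C = 16, so %GC = 16/28 × 100 = 57.143%
Salt term: 16.6 × (-0.117) = -1.942
GC term: 0.41 × 57.143 = 23.429; length term: −600/28 = −21.429
Tm = 81.5 + (-1.942) + 23.429 − 21.429 = 81.558 → 81.6°C

81.6°C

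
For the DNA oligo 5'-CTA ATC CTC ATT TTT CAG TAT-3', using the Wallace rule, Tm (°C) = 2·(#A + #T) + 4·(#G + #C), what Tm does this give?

54°C

Counting bases: T=10, G=1, A=5, C=5
So N_AT = 15 and N_GC = 6.
Tm = 2(15) + 4(6) = 30 + 24 = 54°C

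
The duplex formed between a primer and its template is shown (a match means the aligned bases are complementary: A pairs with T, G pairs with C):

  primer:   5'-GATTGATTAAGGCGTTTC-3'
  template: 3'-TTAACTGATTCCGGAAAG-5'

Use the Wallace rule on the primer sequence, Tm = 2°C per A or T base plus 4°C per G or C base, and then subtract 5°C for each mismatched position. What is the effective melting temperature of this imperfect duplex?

35°C

Primer base counts: A=4, T=7, G=5, C=2 → A+T=11, G+C=7
Perfect-match Tm = 2(11) + 4(7) = 22 + 28 = 50°C
Mismatches (positions where the bases are not complementary): 3 (at positions 1, 7, 14)
Effective Tm = 50 − 3×5 = 50 − 15 = 35°C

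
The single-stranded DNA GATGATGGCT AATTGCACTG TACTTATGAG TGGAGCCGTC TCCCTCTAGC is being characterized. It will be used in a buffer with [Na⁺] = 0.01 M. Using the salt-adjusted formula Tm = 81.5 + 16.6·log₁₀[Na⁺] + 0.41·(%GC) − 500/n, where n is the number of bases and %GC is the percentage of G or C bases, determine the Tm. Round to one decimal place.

Length n = 50. Counting bases: T=15, A=10, C=12, G=13
G+C = 25, so %GC = 25/50 × 100 = 50%
Salt term: 16.6 × (-2) = -33.2
GC term: 0.41 × 50 = 20.5; length term: −500/50 = −10
Tm = 81.5 + (-33.2) + 20.5 − 10 = 58.8 → 58.8°C

58.8°C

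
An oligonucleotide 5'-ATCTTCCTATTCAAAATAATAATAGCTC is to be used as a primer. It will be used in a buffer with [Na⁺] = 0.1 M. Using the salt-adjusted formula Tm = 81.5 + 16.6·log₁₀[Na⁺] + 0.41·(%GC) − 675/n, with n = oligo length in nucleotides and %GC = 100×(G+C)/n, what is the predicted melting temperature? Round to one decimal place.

51.0°C

Length n = 28. G=1, C=6, T=10, A=11
G+C = 7, so %GC = 7/28 × 100 = 25%
Salt term: 16.6 × (-1) = -16.6
GC term: 0.41 × 25 = 10.25; length term: −675/28 = −24.107
Tm = 81.5 + (-16.6) + 10.25 − 24.107 = 51.043 → 51.0°C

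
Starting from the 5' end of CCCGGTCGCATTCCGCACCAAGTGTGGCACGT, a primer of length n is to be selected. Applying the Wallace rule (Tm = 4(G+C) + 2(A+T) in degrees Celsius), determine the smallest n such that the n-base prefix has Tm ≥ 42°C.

n = 13

First 12 bases: CCCGGTCGCATT → Tm = 40°C (< 42°C)
First 13 bases: CCCGGTCGCATTC → Tm = 44°C (≥ 42°C)
Since every base adds ≥2°C, Tm only increases with n, so the threshold is first crossed at n = 13.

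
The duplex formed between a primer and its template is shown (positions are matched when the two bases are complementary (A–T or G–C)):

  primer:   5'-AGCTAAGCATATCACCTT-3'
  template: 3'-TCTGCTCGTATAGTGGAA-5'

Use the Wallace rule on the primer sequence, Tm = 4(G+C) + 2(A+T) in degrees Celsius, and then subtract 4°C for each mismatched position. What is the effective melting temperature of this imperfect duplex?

Primer base counts: A=6, T=5, G=2, C=5 → A+T=11, G+C=7
Perfect-match Tm = 2(11) + 4(7) = 22 + 28 = 50°C
Mismatches (positions where the bases are not complementary): 3 (at positions 3, 4, 5)
Effective Tm = 50 − 3×4 = 50 − 12 = 38°C

38°C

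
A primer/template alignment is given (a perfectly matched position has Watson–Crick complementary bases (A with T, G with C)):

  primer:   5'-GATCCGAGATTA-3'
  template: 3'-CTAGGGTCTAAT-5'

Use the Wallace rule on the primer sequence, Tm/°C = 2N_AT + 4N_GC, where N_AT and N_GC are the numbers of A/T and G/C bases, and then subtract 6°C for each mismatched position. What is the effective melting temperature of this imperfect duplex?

Primer base counts: A=4, T=3, G=3, C=2 → A+T=7, G+C=5
Perfect-match Tm = 2(7) + 4(5) = 14 + 20 = 34°C
Mismatches (positions where the bases are not complementary): 1 (at position 6)
Effective Tm = 34 − 1×6 = 34 − 6 = 28°C

28°C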